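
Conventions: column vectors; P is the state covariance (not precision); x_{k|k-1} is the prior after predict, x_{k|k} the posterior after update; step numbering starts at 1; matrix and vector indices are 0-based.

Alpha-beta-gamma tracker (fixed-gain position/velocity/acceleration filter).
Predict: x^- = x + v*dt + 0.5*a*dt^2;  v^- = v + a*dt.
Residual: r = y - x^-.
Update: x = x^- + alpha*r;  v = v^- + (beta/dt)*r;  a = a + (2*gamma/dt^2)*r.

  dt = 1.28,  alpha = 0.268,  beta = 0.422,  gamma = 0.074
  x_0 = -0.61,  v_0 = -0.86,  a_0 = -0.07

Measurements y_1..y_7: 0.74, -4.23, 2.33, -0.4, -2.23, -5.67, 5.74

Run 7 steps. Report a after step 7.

step 1: x_pred=-1.7681  r=2.5081  x^+=-1.0960  v^+=-0.1227  a^+=0.1566
step 2: x_pred=-1.1248  r=-3.1052  x^+=-1.9570  v^+=-0.9461  a^+=-0.1239
step 3: x_pred=-3.2694  r=5.5994  x^+=-1.7688  v^+=0.7414  a^+=0.3819
step 4: x_pred=-0.5070  r=0.1070  x^+=-0.4783  v^+=1.2654  a^+=0.3915
step 5: x_pred=1.4622  r=-3.6922  x^+=0.4727  v^+=0.5493  a^+=0.0580
step 6: x_pred=1.2234  r=-6.8934  x^+=-0.6241  v^+=-1.6491  a^+=-0.5647
step 7: x_pred=-3.1974  r=8.9374  x^+=-0.8022  v^+=0.5747  a^+=0.2427

a_post = 0.2427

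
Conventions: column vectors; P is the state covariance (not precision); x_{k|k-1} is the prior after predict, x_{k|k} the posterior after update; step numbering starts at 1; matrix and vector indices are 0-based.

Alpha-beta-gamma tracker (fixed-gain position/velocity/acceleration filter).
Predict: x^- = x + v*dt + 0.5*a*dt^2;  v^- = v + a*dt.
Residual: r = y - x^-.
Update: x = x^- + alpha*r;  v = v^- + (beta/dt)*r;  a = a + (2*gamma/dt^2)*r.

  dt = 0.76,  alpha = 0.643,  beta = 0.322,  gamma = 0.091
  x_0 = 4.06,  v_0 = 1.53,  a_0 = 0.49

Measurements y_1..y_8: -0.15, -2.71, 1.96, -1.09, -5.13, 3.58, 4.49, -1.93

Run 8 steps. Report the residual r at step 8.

resid = -9.4064

step 1: x_pred=5.3643  r=-5.5143  x^+=1.8186  v^+=-0.4339  a^+=-1.2475
step 2: x_pred=1.1285  r=-3.8385  x^+=-1.3396  v^+=-3.0084  a^+=-2.4571
step 3: x_pred=-4.3356  r=6.2956  x^+=-0.2875  v^+=-2.2084  a^+=-0.4733
step 4: x_pred=-2.1026  r=1.0126  x^+=-1.4515  v^+=-2.1391  a^+=-0.1543
step 5: x_pred=-3.1218  r=-2.0082  x^+=-4.4131  v^+=-3.1072  a^+=-0.7870
step 6: x_pred=-7.0018  r=10.5818  x^+=-0.1977  v^+=0.7780  a^+=2.5473
step 7: x_pred=1.1292  r=3.3608  x^+=3.2902  v^+=4.1378  a^+=3.6062
step 8: x_pred=7.4764  r=-9.4064  x^+=1.4281  v^+=2.8932  a^+=0.6423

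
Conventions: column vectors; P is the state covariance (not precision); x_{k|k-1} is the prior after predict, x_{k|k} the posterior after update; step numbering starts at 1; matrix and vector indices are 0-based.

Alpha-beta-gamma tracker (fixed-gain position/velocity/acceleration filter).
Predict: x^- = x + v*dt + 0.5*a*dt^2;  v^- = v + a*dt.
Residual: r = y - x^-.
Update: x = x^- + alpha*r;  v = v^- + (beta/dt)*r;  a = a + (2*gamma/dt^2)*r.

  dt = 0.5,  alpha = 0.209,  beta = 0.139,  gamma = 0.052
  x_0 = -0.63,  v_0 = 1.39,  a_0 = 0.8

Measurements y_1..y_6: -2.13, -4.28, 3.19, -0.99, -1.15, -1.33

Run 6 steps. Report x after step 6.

step 1: x_pred=0.1650  r=-2.2950  x^+=-0.3147  v^+=1.1520  a^+=-0.1547
step 2: x_pred=0.2420  r=-4.5220  x^+=-0.7031  v^+=-0.1825  a^+=-2.0359
step 3: x_pred=-1.0488  r=4.2388  x^+=-0.1629  v^+=-0.0220  a^+=-0.2725
step 4: x_pred=-0.2080  r=-0.7820  x^+=-0.3714  v^+=-0.3757  a^+=-0.5978
step 5: x_pred=-0.6340  r=-0.5160  x^+=-0.7418  v^+=-0.8181  a^+=-0.8125
step 6: x_pred=-1.2524  r=-0.0776  x^+=-1.2686  v^+=-1.2459  a^+=-0.8448

x_post = -1.2686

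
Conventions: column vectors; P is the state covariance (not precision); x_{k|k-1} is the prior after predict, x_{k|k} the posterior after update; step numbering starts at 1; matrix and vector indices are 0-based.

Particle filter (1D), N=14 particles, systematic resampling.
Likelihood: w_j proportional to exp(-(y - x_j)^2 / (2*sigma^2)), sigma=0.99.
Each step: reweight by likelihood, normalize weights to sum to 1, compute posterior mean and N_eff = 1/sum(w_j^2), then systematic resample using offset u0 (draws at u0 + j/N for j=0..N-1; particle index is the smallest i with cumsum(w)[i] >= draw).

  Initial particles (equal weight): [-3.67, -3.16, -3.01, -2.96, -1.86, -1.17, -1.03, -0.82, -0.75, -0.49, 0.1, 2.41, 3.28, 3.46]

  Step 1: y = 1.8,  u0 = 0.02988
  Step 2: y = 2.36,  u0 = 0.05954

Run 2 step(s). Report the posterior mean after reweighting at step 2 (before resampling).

step 1: w=[0.0000, 0.0000, 0.0000, 0.0000, 0.0006, 0.0062, 0.0094, 0.0168, 0.0202, 0.0384, 0.1277, 0.4614, 0.1825, 0.1368]  mean=2.1306  Neff=3.5274  idx=[7, 10, 10, 11, 11, 11, 11, 11, 11, 11, 12, 12, 13, 13]
step 2: w=[0.0006, 0.0078, 0.0078, 0.1049, 0.1049, 0.1049, 0.1049, 0.1049, 0.1049, 0.1049, 0.0682, 0.0682, 0.0566, 0.0566]  mean=2.6098  Neff=10.7705  idx=[3, 4, 4, 5, 6, 6, 7, 8, 8, 9, 10, 11, 12, 13]

post_mean = 2.6098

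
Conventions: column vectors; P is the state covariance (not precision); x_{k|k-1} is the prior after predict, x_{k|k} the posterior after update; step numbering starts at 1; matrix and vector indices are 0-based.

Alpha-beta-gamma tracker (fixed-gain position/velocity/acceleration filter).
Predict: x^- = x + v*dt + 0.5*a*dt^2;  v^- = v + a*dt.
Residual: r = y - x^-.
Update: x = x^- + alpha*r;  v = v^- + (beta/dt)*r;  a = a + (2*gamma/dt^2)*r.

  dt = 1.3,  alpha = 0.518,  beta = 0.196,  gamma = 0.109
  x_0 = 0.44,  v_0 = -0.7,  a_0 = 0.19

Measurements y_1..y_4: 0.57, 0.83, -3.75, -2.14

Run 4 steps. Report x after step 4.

x_post = -1.8780

step 1: x_pred=-0.3094  r=0.8794  x^+=0.1461  v^+=-0.3204  a^+=0.3034
step 2: x_pred=-0.0140  r=0.8440  x^+=0.4232  v^+=0.2013  a^+=0.4123
step 3: x_pred=1.0333  r=-4.7833  x^+=-1.4444  v^+=0.0162  a^+=-0.2047
step 4: x_pred=-1.5964  r=-0.5436  x^+=-1.8780  v^+=-0.3319  a^+=-0.2748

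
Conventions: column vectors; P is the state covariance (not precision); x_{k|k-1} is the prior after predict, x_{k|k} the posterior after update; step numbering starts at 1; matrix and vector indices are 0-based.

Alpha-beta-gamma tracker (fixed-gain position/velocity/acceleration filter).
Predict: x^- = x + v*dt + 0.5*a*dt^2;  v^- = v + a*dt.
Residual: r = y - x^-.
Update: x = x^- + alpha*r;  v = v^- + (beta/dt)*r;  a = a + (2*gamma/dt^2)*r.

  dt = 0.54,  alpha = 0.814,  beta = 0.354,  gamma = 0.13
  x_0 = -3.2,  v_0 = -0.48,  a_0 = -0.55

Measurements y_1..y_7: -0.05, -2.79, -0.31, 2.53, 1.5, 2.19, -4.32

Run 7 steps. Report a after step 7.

step 1: x_pred=-3.5394  r=3.4894  x^+=-0.6990  v^+=1.5105  a^+=2.5613
step 2: x_pred=0.4901  r=-3.2801  x^+=-2.1799  v^+=0.7433  a^+=-0.3634
step 3: x_pred=-1.8315  r=1.5215  x^+=-0.5930  v^+=1.5445  a^+=0.9933
step 4: x_pred=0.3859  r=2.1441  x^+=2.1312  v^+=3.4865  a^+=2.9050
step 5: x_pred=4.4374  r=-2.9374  x^+=2.0464  v^+=3.1295  a^+=0.2859
step 6: x_pred=3.7780  r=-1.5880  x^+=2.4854  v^+=2.2429  a^+=-1.1300
step 7: x_pred=3.5318  r=-7.8518  x^+=-2.8596  v^+=-3.5146  a^+=-8.1309

a_post = -8.1309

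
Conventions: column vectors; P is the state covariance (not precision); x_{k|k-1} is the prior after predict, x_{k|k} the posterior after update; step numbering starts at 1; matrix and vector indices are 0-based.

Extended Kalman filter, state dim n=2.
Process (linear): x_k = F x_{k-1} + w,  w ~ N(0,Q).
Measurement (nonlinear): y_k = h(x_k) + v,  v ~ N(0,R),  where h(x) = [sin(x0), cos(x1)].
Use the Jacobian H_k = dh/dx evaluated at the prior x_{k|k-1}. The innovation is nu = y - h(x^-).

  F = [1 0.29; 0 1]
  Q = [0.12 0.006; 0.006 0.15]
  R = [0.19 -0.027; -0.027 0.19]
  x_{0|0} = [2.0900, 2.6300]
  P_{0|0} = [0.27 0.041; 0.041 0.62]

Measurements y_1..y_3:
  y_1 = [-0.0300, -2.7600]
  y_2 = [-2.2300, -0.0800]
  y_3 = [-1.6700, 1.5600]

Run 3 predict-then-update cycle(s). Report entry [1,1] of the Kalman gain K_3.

K[1,1] = 0.5986

step 1: x^-=[2.8527, 2.6300]  P^-=[0.4659 0.2268; 0.2268 0.7700]  H_jac=[-0.9586 0.0000; 0.0000 -0.4896]  S=[0.6181 0.0794; 0.0794 0.3746]  K=[-0.7036 -0.1472; -0.2286 -0.9580]  nu=[-0.3149, -1.8880]  x^+=[3.3522, 4.5107]  P^+=[0.1353 0.0183; 0.0183 0.3592]
step 2: x^-=[4.6603, 4.5107]  P^-=[0.2962 0.1285; 0.1285 0.5092]  H_jac=[-0.0520 0.0000; 0.0000 0.9797]  S=[0.1908 -0.0336; -0.0336 0.6787]  K=[-0.0486 0.1831; 0.0950 0.7397]  nu=[-1.2314, 0.1204]  x^+=[4.7422, 4.4827]  P^+=[0.2724 0.0368; 0.0368 0.1408]
step 3: x^-=[6.0422, 4.4827]  P^-=[0.4256 0.0837; 0.0837 0.2908]  H_jac=[0.9711 0.0000; 0.0000 0.9737]  S=[0.5913 0.0521; 0.0521 0.4658]  K=[0.6903 0.0977; 0.0847 0.5986]  nu=[-1.4313, 1.7877]  x^+=[5.2288, 5.4315]  P^+=[0.1323 -0.0001; -0.0001 0.1144]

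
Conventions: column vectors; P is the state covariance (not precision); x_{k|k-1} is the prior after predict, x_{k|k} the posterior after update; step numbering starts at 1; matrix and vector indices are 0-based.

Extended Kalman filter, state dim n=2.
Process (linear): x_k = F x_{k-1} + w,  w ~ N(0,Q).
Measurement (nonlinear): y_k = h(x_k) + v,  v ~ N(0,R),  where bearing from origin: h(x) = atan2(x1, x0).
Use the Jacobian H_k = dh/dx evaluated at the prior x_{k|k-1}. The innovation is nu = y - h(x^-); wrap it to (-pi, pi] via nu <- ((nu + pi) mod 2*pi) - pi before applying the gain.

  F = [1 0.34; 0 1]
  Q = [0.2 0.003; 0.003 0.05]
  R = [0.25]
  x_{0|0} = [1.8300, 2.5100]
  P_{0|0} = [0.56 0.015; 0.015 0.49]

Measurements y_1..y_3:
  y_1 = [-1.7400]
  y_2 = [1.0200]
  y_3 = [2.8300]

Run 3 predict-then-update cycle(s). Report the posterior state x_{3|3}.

x_post = [4.7981, 2.6206]

step 1: x^-=[2.6834, 2.5100]  P^-=[0.8268 0.1846; 0.1846 0.5400]  H_jac=[-0.1859 0.1988]  S=[0.2863]  K=[-0.4088; 0.2550]  nu=[-2.4920]  x^+=[3.7022, 1.8744]  P^+=[0.7790 0.2144; 0.2144 0.5214]
step 2: x^-=[4.3395, 1.8744]  P^-=[1.1851 0.3947; 0.3947 0.5714]  H_jac=[-0.0839 0.1942]  S=[0.2670]  K=[-0.0852; 0.2916]  nu=[0.6123]  x^+=[4.2873, 2.0529]  P^+=[1.1832 0.4014; 0.4014 0.5487]
step 3: x^-=[4.9853, 2.0529]  P^-=[1.7195 0.5909; 0.5909 0.5987]  H_jac=[-0.0706 0.1715]  S=[0.2619]  K=[-0.0767; 0.2327]  nu=[2.4394]  x^+=[4.7981, 2.6206]  P^+=[1.7180 0.5956; 0.5956 0.5845]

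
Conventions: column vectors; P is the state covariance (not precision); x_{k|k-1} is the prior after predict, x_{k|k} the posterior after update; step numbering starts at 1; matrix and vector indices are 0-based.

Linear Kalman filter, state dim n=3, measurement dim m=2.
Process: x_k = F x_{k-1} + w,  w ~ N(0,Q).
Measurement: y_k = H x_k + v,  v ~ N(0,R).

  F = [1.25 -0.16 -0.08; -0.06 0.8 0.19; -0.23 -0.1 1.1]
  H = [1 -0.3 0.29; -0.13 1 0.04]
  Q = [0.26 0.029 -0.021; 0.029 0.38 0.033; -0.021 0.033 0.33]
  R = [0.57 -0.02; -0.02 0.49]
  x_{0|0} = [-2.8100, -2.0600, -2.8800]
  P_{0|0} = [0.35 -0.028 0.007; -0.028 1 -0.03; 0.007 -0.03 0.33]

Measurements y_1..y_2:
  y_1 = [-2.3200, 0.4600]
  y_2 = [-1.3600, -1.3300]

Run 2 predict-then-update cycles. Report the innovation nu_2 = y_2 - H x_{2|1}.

innov = [1.7436, -0.8663]

step 1: x^-=[-2.9525, -2.0266, -2.3157]  P^-=[0.8436 -0.1540 -0.1174; -0.1540 1.0266 0.0052; -0.1174 0.0052 0.7596]  S=[1.5933 -0.5877; -0.5877 1.5737]  K=[0.5500 0.0348; -0.0506 0.6463; 0.0876 0.0650]  nu=[0.6961, 2.1954]  x^+=[-2.4932, -0.6430, -2.1120]  P^+=[0.3823 0.0628 -0.1749; 0.0628 0.3267 -0.0225; -0.1749 -0.0225 0.7474]
step 2: x^-=[-2.8447, -0.7661, -1.6855]  P^-=[0.8798 -0.0297 -0.4369; -0.0297 0.6086 0.1570; -0.4369 0.1570 1.3542]  S=[1.3556 -0.2895; -0.2895 1.1405]  K=[0.5624 0.0011; -0.0076 0.5406; -0.0181 0.2303]  nu=[1.7436, -0.8663]  x^+=[-1.8650, -1.2477, -1.9167]  P^+=[0.4515 0.0634 -0.3859; 0.0634 0.2728 0.0114; -0.3859 0.0114 1.2908]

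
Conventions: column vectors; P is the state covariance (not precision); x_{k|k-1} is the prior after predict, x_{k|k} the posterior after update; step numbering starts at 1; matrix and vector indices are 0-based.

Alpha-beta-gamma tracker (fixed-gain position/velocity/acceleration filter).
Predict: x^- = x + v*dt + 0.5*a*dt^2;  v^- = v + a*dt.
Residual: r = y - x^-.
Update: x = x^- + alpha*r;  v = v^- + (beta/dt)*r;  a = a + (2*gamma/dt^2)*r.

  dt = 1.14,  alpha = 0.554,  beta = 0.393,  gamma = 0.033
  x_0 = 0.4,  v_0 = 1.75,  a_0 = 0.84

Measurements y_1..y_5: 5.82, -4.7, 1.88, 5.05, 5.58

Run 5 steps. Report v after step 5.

step 1: x_pred=2.9408  r=2.8792  x^+=4.5359  v^+=3.7002  a^+=0.9862
step 2: x_pred=9.3949  r=-14.0949  x^+=1.5863  v^+=-0.0346  a^+=0.2704
step 3: x_pred=1.7226  r=0.1574  x^+=1.8098  v^+=0.3279  a^+=0.2784
step 4: x_pred=2.3646  r=2.6854  x^+=3.8523  v^+=1.5711  a^+=0.4148
step 5: x_pred=5.9129  r=-0.3329  x^+=5.7285  v^+=1.9292  a^+=0.3979

v_post = 1.9292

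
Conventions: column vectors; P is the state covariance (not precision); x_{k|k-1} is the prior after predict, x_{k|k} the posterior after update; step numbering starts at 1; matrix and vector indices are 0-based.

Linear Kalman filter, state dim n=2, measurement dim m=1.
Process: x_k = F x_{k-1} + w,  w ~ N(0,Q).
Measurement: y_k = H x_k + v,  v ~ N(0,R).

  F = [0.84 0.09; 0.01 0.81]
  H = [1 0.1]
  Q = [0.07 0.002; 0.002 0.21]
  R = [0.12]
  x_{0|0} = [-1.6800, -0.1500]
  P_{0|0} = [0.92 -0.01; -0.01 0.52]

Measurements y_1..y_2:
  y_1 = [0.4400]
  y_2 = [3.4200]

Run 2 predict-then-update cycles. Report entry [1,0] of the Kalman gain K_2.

K[1,0] = 0.2616

step 1: x^-=[-1.4247, -0.1383]  P^-=[0.7219 0.0408; 0.0408 0.5511]  S=[0.8555]  K=[0.8485; 0.1121]  nu=[1.8785]  x^+=[0.1693, 0.0723]  P^+=[0.1059 -0.0406; -0.0406 0.5403]
step 2: x^-=[0.1487, 0.0603]  P^-=[0.1430 0.0146; 0.0146 0.5639]  S=[0.2715]  K=[0.5319; 0.2616]  nu=[3.2653]  x^+=[1.8854, 0.9144]  P^+=[0.0661 -0.0231; -0.0231 0.5453]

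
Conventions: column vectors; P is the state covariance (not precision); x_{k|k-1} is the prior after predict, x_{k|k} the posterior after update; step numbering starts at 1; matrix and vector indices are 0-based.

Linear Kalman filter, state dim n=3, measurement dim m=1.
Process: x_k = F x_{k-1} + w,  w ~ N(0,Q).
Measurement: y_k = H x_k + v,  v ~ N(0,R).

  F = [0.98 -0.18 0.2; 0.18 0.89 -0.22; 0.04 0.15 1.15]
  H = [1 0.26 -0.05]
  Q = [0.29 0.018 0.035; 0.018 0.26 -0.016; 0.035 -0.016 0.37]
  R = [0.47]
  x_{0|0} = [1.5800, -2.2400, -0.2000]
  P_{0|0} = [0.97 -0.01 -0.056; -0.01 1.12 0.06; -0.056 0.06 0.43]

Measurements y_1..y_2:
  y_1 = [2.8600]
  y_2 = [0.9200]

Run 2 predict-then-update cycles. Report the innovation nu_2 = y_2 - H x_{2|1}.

innov = [-1.9019]

step 1: x^-=[1.9116, -1.6652, -0.5028]  P^-=[1.2523 0.0055 0.0661; 0.0055 1.1771 0.0794; 0.0661 0.0794 0.9809]  S=[1.7985]  K=[0.6953; 0.1710; 0.0210]  nu=[1.3562]  x^+=[2.8545, -1.4333, -0.4744]  P^+=[0.3829 -0.2084 0.0399; -0.2084 1.1245 0.0730; 0.0399 0.0730 0.9801]
step 2: x^-=[2.9606, -0.6574, -0.6463]  P^-=[0.8173 -0.3040 0.2483; -0.3040 1.1121 -0.0439; 0.2483 -0.0439 1.7184]  S=[1.1850]  K=[0.6125; -0.0107; 0.1274]  nu=[-1.9019]  x^+=[1.7956, -0.6371, -0.8886]  P^+=[0.3727 -0.2962 0.1558; -0.2962 1.1120 -0.0423; 0.1558 -0.0423 1.6992]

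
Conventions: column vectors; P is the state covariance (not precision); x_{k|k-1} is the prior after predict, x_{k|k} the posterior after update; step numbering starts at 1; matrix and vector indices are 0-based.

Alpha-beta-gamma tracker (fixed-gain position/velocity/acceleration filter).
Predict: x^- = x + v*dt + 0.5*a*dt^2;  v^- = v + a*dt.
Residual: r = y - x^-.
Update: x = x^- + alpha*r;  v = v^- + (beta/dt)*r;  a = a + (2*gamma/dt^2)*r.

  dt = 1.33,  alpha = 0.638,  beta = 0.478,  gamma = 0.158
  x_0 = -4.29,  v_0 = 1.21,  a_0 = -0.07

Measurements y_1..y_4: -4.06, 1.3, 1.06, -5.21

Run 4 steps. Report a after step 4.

a_post = -1.4900

step 1: x_pred=-2.7426  r=-1.3174  x^+=-3.5831  v^+=0.6434  a^+=-0.3053
step 2: x_pred=-2.9974  r=4.2974  x^+=-0.2557  v^+=1.7818  a^+=0.4624
step 3: x_pred=2.5231  r=-1.4631  x^+=1.5896  v^+=1.8709  a^+=0.2010
step 4: x_pred=4.2557  r=-9.4657  x^+=-1.7834  v^+=-1.2637  a^+=-1.4900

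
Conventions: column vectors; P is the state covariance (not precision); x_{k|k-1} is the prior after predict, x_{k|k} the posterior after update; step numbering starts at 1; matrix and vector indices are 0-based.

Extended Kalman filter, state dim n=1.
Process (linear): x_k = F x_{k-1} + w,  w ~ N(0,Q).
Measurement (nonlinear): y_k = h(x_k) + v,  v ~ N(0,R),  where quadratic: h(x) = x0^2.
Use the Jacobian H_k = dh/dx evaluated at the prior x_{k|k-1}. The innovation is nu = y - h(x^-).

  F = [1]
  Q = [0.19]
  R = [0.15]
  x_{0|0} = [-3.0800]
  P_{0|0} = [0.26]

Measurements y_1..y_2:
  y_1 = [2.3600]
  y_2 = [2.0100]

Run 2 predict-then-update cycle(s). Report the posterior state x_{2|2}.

step 1: x^-=[-3.0800]  P^-=[0.4500]  H_jac=[-6.1600]  S=[17.2255]  K=[-0.1609]  nu=[-7.1264]  x^+=[-1.9332]  P^+=[0.0039]
step 2: x^-=[-1.9332]  P^-=[0.1939]  H_jac=[-3.8664]  S=[3.0489]  K=[-0.2459]  nu=[-1.7272]  x^+=[-1.5084]  P^+=[0.0095]

x_post = [-1.5084]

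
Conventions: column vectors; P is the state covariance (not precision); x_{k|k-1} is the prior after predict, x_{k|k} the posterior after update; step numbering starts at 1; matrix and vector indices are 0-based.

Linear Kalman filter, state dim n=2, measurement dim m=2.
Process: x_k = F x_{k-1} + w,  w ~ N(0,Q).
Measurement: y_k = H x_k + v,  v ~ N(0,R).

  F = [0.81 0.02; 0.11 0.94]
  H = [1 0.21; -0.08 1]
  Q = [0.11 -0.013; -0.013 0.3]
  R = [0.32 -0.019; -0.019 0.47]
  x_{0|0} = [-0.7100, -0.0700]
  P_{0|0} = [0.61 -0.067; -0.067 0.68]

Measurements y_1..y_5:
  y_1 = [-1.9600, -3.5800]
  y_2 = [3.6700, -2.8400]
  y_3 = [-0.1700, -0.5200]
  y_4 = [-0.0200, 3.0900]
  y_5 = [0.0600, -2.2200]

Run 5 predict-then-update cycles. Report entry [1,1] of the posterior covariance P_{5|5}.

P_post[1,1] = 0.2360

step 1: x^-=[-0.5765, -0.1439]  P^-=[0.5083 0.0030; 0.0030 0.8944]  S=[0.8690 0.1311; 0.1311 1.3672]  K=[0.5985 -0.0849; 0.1227 0.6423]  nu=[-1.3533, -3.4822]  x^+=[-1.0906, -2.5464]  P^+=[0.2005 -0.0353; -0.0353 0.2967]
step 2: x^-=[-0.9343, -2.5136]  P^-=[0.2405 -0.0165; -0.0165 0.5573]  S=[0.5782 0.0626; 0.0626 1.0315]  K=[0.4165 -0.0599; 0.1161 0.5345]  nu=[5.1322, -0.4012]  x^+=[1.2274, -2.1324]  P^+=[0.1397 -0.0249; -0.0249 0.2470]
step 3: x^-=[0.9515, -1.8695]  P^-=[0.2009 -0.0149; -0.0149 0.5148]  S=[0.5374 0.0584; 0.0584 0.9885]  K=[0.3739 -0.0534; 0.1175 0.5151]  nu=[-0.7289, 1.4256]  x^+=[0.6028, -1.2208]  P^+=[0.1253 -0.0222; -0.0222 0.2381]
step 4: x^-=[0.4639, -1.0812]  P^-=[0.1916 -0.0143; -0.0143 0.5073]  S=[0.5280 0.0581; 0.0581 0.9808]  K=[0.3629 -0.0517; 0.1184 0.5114]  nu=[-0.2568, 4.2083]  x^+=[0.1530, 1.0404]  P^+=[0.1216 -0.0215; -0.0215 0.2364]
step 5: x^-=[0.1447, 0.9948]  P^-=[0.1892 -0.0141; -0.0141 0.5059]  S=[0.5256 0.0582; 0.0582 0.9794]  K=[0.3600 -0.0513; 0.1187 0.5106]  nu=[-0.2936, -3.2032]  x^+=[0.2033, -0.6758]  P^+=[0.1206 -0.0213; -0.0213 0.2360]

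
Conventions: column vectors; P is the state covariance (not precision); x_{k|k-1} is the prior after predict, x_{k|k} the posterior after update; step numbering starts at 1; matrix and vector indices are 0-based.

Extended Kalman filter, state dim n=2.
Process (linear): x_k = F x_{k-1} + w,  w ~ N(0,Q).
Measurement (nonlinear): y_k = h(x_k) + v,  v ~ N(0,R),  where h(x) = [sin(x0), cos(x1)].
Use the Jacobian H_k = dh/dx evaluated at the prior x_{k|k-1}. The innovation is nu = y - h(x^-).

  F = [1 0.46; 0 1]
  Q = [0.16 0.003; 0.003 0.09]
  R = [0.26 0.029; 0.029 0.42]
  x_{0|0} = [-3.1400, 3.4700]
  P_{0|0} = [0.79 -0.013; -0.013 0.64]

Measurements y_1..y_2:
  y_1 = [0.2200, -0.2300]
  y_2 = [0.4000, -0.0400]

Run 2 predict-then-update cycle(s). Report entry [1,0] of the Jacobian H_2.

step 1: x^-=[-1.5438, 3.4700]  P^-=[1.0735 0.2844; 0.2844 0.7300]  H_jac=[0.0270 0.0000; 0.0000 0.3225]  S=[0.2608 0.0315; 0.0315 0.4959]  K=[0.0895 0.1793; -0.0281 0.4765]  nu=[1.2196, 0.7166]  x^+=[-1.3062, 3.7772]  P^+=[1.0544 0.2415; 0.2415 0.6180]
step 2: x^-=[0.4313, 3.7772]  P^-=[1.5674 0.5288; 0.5288 0.7080]  H_jac=[0.9084 0.0000; 0.0000 0.5937]  S=[1.5534 0.3142; 0.3142 0.6695]  K=[0.9079 0.0428; 0.2014 0.5333]  nu=[-0.0181, 0.7647]  x^+=[0.4477, 4.1814]  P^+=[0.2612 0.0747; 0.0747 0.3871]

H_jac[1,0] = 0.0000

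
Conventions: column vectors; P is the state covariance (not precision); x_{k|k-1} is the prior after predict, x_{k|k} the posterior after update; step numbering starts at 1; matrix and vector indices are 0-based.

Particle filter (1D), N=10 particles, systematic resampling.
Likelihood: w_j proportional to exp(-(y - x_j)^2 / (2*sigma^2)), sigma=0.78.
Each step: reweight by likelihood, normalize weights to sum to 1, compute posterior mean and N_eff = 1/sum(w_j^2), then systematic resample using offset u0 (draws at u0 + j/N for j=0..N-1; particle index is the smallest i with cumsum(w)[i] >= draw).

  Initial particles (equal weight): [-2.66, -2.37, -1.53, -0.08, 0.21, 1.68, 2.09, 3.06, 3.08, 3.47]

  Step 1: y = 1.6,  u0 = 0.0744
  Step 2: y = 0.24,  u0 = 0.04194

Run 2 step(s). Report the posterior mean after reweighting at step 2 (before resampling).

step 1: w=[0.0000, 0.0000, 0.0001, 0.0391, 0.0813, 0.3957, 0.3266, 0.0690, 0.0657, 0.0225]  mean=1.8526  Neff=3.5594  idx=[4, 5, 5, 5, 5, 6, 6, 6, 7, 8]
step 2: w=[0.5232, 0.0953, 0.0953, 0.0953, 0.0953, 0.0314, 0.0314, 0.0314, 0.0008, 0.0007]  mean=0.9516  Neff=3.1948  idx=[0, 0, 0, 0, 0, 1, 2, 3, 4, 6]

post_mean = 0.9516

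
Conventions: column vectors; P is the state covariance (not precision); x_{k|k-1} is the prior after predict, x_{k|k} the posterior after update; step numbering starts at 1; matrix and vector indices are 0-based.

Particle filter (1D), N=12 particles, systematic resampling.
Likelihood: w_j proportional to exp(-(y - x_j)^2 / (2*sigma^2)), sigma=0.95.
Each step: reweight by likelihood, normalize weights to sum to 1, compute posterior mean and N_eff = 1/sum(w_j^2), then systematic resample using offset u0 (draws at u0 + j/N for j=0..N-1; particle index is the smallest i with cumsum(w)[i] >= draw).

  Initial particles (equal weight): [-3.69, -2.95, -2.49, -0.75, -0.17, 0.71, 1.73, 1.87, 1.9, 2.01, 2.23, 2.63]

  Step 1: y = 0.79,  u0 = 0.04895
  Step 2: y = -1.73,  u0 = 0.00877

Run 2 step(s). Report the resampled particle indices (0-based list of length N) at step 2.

step 1: w=[0.0000, 0.0001, 0.0006, 0.0608, 0.1358, 0.2255, 0.1387, 0.1186, 0.1143, 0.0992, 0.0717, 0.0347]  mean=1.2191  Neff=7.3779  idx=[3, 4, 5, 5, 5, 6, 6, 7, 8, 9, 9, 11]
step 2: w=[0.6100, 0.2697, 0.0384, 0.0384, 0.0384, 0.0014, 0.0014, 0.0008, 0.0007, 0.0004, 0.0004, 0.0000]  mean=-0.4122  Neff=2.2256  idx=[0, 0, 0, 0, 0, 0, 0, 0, 1, 1, 1, 3]

resampled_idx = [0, 0, 0, 0, 0, 0, 0, 0, 1, 1, 1, 3]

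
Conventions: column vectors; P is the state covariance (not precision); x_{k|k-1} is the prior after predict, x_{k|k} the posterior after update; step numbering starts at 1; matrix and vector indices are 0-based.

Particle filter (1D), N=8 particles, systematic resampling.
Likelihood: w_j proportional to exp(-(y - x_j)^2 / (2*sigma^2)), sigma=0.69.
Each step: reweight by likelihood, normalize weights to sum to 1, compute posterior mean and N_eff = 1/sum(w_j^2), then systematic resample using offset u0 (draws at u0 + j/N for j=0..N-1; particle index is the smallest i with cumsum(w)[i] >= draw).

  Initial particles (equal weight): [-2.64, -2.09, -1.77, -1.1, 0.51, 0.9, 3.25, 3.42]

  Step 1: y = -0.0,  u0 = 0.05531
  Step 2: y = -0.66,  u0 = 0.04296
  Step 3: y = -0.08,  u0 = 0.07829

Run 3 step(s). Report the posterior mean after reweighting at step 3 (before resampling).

post_mean = -0.2083

step 1: w=[0.0004, 0.0067, 0.0246, 0.1850, 0.5017, 0.2816, 0.0000, 0.0000]  mean=0.2472  Neff=2.7333  idx=[3, 3, 4, 4, 4, 4, 5, 5]
step 2: w=[0.2981, 0.2981, 0.0868, 0.0868, 0.0868, 0.0868, 0.0284, 0.0284]  mean=-0.4278  Neff=4.7741  idx=[0, 0, 0, 1, 1, 2, 4, 5]
step 3: w=[0.0892, 0.0892, 0.0892, 0.0892, 0.0892, 0.1846, 0.1846, 0.1846]  mean=-0.2083  Neff=7.0393  idx=[0, 2, 3, 5, 5, 6, 7, 7]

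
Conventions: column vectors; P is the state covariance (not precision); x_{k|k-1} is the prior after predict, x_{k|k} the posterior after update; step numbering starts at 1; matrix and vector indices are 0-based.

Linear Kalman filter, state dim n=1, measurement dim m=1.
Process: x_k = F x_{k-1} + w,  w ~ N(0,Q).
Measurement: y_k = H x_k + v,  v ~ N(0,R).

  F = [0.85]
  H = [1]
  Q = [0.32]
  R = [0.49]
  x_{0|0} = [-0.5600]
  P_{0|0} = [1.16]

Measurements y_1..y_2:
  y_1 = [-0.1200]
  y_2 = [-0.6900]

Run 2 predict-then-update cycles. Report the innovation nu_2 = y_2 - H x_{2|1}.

innov = [-0.4980]

step 1: x^-=[-0.4760]  P^-=[1.1581]  S=[1.6481]  K=[0.7027]  nu=[0.3560]  x^+=[-0.2258]  P^+=[0.3443]
step 2: x^-=[-0.1920]  P^-=[0.5688]  S=[1.0588]  K=[0.5372]  nu=[-0.4980]  x^+=[-0.4595]  P^+=[0.2632]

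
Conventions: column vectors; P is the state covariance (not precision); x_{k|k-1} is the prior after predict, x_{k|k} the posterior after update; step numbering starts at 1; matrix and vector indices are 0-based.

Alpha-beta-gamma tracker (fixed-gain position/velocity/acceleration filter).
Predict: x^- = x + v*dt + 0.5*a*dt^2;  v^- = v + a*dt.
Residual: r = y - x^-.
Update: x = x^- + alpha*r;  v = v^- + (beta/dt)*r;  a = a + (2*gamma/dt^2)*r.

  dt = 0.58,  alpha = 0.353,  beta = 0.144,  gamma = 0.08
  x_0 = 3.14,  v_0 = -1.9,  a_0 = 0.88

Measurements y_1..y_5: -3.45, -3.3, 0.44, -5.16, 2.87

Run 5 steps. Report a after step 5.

step 1: x_pred=2.1860  r=-5.6360  x^+=0.1965  v^+=-2.7889  a^+=-1.8006
step 2: x_pred=-1.7239  r=-1.5761  x^+=-2.2803  v^+=-4.2246  a^+=-2.5502
step 3: x_pred=-5.1595  r=5.5995  x^+=-3.1829  v^+=-4.3135  a^+=0.1130
step 4: x_pred=-5.6657  r=0.5057  x^+=-5.4872  v^+=-4.1224  a^+=0.3535
step 5: x_pred=-7.8187  r=10.6887  x^+=-4.0456  v^+=-1.2636  a^+=5.4373

a_post = 5.4373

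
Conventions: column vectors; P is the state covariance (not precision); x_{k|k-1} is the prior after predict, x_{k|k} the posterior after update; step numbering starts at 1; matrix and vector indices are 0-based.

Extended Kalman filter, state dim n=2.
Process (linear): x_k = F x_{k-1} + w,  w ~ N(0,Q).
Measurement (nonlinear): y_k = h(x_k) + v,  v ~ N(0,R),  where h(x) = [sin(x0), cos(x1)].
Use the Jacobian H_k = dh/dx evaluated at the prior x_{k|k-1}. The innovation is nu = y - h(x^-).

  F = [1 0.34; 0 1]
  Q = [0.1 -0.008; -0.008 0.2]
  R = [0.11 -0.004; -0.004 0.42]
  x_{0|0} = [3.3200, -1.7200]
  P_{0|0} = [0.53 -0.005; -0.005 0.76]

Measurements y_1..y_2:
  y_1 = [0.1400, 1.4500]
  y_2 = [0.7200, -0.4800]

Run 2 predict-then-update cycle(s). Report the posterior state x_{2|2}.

step 1: x^-=[2.7352, -1.7200]  P^-=[0.7145 0.2454; 0.2454 0.9600]  H_jac=[-0.9186 0.0000; 0.0000 0.9889]  S=[0.7128 -0.2269; -0.2269 1.3588]  K=[-0.9123 0.0262; -0.0991 0.6821]  nu=[-0.2553, 1.5987]  x^+=[3.0101, -0.6042]  P^+=[0.1094 0.0148; 0.0148 0.2901]
step 2: x^-=[2.8046, -0.6042]  P^-=[0.2530 0.1055; 0.1055 0.4901]  H_jac=[-0.9438 0.0000; 0.0000 0.5681]  S=[0.3353 -0.0606; -0.0606 0.5782]  K=[-0.7067 0.0296; -0.2139 0.4592]  nu=[0.3894, -1.3029]  x^+=[2.4909, -1.2858]  P^+=[0.0825 0.0269; 0.0269 0.3410]

x_post = [2.4909, -1.2858]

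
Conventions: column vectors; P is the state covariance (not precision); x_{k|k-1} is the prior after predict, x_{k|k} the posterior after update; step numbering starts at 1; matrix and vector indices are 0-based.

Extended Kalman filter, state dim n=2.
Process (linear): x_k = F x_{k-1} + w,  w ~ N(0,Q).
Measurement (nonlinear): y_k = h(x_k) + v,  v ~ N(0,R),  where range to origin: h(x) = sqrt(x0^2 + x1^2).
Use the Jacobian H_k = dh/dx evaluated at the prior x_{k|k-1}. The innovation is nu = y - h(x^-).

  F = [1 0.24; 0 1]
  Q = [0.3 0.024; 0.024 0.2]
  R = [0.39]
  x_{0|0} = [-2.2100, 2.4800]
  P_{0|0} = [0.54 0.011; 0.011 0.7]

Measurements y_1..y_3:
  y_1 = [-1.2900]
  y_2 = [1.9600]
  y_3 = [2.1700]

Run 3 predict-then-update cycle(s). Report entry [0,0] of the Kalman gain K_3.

step 1: x^-=[-1.6148, 2.4800]  P^-=[0.8856 0.2030; 0.2030 0.9000]  H_jac=[-0.5457 0.8380]  S=[1.1001]  K=[-0.2846; 0.5849]  nu=[-4.2494]  x^+=[-0.4053, -0.0055]  P^+=[0.7965 0.3861; 0.3861 0.5236]
step 2: x^-=[-0.4066, -0.0055]  P^-=[1.3120 0.5358; 0.5358 0.7236]  H_jac=[-0.9999 -0.0136]  S=[1.7164]  K=[-0.7685; -0.3179]  nu=[1.5534]  x^+=[-1.6004, -0.4993]  P^+=[0.2982 0.1165; 0.1165 0.5502]
step 3: x^-=[-1.7202, -0.4993]  P^-=[0.6858 0.2726; 0.2726 0.7502]  H_jac=[-0.9604 -0.2787]  S=[1.2267]  K=[-0.5988; -0.3838]  nu=[0.3788]  x^+=[-1.9471, -0.6447]  P^+=[0.2459 -0.0094; -0.0094 0.5695]

K[0,0] = -0.5988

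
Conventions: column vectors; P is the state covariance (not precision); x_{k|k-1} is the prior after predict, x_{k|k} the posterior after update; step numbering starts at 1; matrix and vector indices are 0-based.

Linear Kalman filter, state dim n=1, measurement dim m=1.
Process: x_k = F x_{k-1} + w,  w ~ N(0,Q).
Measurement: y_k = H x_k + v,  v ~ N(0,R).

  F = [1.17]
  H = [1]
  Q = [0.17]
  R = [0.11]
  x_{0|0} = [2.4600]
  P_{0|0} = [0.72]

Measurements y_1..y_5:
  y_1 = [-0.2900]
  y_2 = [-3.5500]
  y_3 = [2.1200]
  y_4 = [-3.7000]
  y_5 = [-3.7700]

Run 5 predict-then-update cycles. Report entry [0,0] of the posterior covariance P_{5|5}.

step 1: x^-=[2.8782]  P^-=[1.1556]  S=[1.2656]  K=[0.9131]  nu=[-3.1682]  x^+=[-0.0146]  P^+=[0.1004]
step 2: x^-=[-0.0171]  P^-=[0.3075]  S=[0.4175]  K=[0.7365]  nu=[-3.5329]  x^+=[-2.6192]  P^+=[0.0810]
step 3: x^-=[-3.0644]  P^-=[0.2809]  S=[0.3909]  K=[0.7186]  nu=[5.1844]  x^+=[0.6611]  P^+=[0.0790]
step 4: x^-=[0.7735]  P^-=[0.2782]  S=[0.3882]  K=[0.7166]  nu=[-4.4735]  x^+=[-2.4324]  P^+=[0.0788]
step 5: x^-=[-2.8459]  P^-=[0.2779]  S=[0.3879]  K=[0.7164]  nu=[-0.9241]  x^+=[-3.5080]  P^+=[0.0788]

P_post[0,0] = 0.0788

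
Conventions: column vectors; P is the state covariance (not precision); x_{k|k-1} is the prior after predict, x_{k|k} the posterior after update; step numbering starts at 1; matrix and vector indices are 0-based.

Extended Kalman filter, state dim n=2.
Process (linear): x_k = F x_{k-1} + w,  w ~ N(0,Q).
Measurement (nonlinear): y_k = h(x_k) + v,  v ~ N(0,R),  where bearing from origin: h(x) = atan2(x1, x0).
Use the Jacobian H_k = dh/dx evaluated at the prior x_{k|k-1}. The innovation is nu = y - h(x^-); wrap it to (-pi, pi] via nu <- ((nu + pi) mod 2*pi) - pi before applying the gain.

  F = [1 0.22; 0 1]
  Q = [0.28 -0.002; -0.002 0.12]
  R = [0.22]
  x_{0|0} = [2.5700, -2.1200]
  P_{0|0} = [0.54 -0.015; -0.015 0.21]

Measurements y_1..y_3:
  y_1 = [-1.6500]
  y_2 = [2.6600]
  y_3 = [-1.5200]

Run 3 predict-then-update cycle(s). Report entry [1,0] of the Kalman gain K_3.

K[1,0] = -0.2717

step 1: x^-=[2.1036, -2.1200]  P^-=[0.8236 0.0292; 0.0292 0.3300]  H_jac=[0.2377 0.2358]  S=[0.2882]  K=[0.7032; 0.2942]  nu=[-0.8607]  x^+=[1.4983, -2.3732]  P^+=[0.6811 -0.0304; -0.0304 0.3051]
step 2: x^-=[0.9762, -2.3732]  P^-=[0.9625 0.0347; 0.0347 0.4251]  H_jac=[0.3604 0.1482]  S=[0.3581]  K=[0.9831; 0.2109]  nu=[-2.4426]  x^+=[-1.4251, -2.8884]  P^+=[0.6164 -0.0395; -0.0395 0.4091]
step 3: x^-=[-2.0606, -2.8884]  P^-=[0.8988 0.0485; 0.0485 0.5291]  H_jac=[0.2294 -0.1637]  S=[0.2779]  K=[0.7136; -0.2717]  nu=[0.6705]  x^+=[-1.5821, -3.0706]  P^+=[0.7573 0.1023; 0.1023 0.5086]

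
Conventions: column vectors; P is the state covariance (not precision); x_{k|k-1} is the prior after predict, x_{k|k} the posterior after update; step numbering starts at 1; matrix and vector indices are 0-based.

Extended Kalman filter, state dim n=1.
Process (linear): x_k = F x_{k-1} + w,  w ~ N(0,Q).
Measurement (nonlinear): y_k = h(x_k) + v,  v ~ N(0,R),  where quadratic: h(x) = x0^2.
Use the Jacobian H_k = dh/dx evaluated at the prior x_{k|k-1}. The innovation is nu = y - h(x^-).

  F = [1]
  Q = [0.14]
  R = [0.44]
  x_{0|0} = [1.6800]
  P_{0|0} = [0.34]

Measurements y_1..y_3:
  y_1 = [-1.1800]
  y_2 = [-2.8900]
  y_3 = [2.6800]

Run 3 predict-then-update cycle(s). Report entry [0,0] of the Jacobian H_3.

H_jac[0,0] = -0.7873

step 1: x^-=[1.6800]  P^-=[0.4800]  H_jac=[3.3600]  S=[5.8590]  K=[0.2753]  nu=[-4.0024]  x^+=[0.5783]  P^+=[0.0360]
step 2: x^-=[0.5783]  P^-=[0.1760]  H_jac=[1.1565]  S=[0.6755]  K=[0.3014]  nu=[-3.2244]  x^+=[-0.3936]  P^+=[0.1147]
step 3: x^-=[-0.3936]  P^-=[0.2547]  H_jac=[-0.7873]  S=[0.5979]  K=[-0.3354]  nu=[2.5250]  x^+=[-1.2405]  P^+=[0.1874]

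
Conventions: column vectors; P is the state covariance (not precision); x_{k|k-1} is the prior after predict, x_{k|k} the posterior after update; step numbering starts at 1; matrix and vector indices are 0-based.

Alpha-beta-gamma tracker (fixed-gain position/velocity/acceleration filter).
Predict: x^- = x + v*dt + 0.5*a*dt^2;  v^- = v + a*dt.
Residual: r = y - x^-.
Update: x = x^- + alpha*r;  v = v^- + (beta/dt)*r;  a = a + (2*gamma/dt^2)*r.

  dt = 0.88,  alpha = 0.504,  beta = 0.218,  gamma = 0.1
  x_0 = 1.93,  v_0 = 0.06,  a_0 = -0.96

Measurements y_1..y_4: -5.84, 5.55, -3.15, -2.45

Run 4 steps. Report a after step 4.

step 1: x_pred=1.6111  r=-7.4511  x^+=-2.1443  v^+=-2.6306  a^+=-2.8844
step 2: x_pred=-5.5760  r=11.1260  x^+=0.0315  v^+=-2.4126  a^+=-0.0109
step 3: x_pred=-2.0959  r=-1.0541  x^+=-2.6271  v^+=-2.6834  a^+=-0.2831
step 4: x_pred=-5.0981  r=2.6481  x^+=-3.7635  v^+=-2.2765  a^+=0.4008

a_post = 0.4008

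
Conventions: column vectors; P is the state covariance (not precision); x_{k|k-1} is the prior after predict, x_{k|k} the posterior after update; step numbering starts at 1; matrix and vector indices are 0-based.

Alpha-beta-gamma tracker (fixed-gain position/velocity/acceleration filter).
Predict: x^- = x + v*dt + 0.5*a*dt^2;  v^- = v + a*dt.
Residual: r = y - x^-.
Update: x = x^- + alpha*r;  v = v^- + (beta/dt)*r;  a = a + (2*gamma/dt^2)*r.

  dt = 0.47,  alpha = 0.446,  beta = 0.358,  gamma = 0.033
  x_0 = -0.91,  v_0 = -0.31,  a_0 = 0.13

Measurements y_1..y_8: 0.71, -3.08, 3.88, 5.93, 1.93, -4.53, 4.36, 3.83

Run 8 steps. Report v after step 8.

step 1: x_pred=-1.0413  r=1.7513  x^+=-0.2602  v^+=1.0851  a^+=0.6533
step 2: x_pred=0.3219  r=-3.4019  x^+=-1.1953  v^+=-1.1991  a^+=-0.3632
step 3: x_pred=-1.7990  r=5.6790  x^+=0.7338  v^+=2.9559  a^+=1.3336
step 4: x_pred=2.2704  r=3.6596  x^+=3.9026  v^+=6.3703  a^+=2.4270
step 5: x_pred=7.1647  r=-5.2347  x^+=4.8300  v^+=3.5237  a^+=0.8630
step 6: x_pred=6.5815  r=-11.1115  x^+=1.6258  v^+=-4.5343  a^+=-2.4568
step 7: x_pred=-0.7767  r=5.1367  x^+=1.5143  v^+=-1.7764  a^+=-0.9221
step 8: x_pred=0.5775  r=3.2525  x^+=2.0281  v^+=0.2677  a^+=0.0497

v_post = 0.2677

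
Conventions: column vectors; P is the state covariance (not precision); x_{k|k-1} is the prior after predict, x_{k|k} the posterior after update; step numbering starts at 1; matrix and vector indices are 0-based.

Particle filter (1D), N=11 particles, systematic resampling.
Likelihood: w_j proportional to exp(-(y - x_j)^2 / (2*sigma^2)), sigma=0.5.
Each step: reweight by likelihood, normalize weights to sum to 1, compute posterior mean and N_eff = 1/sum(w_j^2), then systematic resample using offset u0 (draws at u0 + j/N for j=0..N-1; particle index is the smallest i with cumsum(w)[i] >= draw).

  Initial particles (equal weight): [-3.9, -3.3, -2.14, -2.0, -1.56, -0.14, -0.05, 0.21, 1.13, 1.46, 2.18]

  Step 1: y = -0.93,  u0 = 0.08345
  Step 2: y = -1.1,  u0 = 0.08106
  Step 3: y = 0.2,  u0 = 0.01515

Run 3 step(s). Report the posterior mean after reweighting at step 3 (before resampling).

step 1: w=[0.0000, 0.0000, 0.0453, 0.0858, 0.3828, 0.2430, 0.1799, 0.0629, 0.0002, 0.0000, 0.0000]  mean=-0.8953  Neff=3.9781  idx=[3, 4, 4, 4, 4, 5, 5, 5, 6, 6, 7]
step 2: w=[0.0558, 0.1847, 0.1847, 0.1847, 0.1847, 0.0447, 0.0447, 0.0447, 0.0311, 0.0311, 0.0091]  mean=-1.2843  Neff=6.7744  idx=[1, 1, 2, 2, 3, 3, 4, 4, 5, 7, 9]
step 3: w=[0.0008, 0.0008, 0.0008, 0.0008, 0.0008, 0.0008, 0.0008, 0.0008, 0.3192, 0.3192, 0.3550]  mean=-0.1174  Neff=3.0319  idx=[8, 8, 8, 8, 9, 9, 9, 10, 10, 10, 10]

post_mean = -0.1174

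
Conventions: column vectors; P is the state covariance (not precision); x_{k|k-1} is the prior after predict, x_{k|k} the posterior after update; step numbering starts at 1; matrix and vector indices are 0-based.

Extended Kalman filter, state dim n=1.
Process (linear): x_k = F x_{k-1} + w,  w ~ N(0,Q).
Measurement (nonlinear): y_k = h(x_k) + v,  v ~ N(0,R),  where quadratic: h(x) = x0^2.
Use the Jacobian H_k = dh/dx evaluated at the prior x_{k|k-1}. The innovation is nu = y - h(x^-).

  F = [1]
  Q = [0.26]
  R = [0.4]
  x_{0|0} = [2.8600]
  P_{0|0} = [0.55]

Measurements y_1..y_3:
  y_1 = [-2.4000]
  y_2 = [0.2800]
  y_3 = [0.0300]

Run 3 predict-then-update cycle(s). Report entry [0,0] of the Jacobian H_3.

step 1: x^-=[2.8600]  P^-=[0.8100]  H_jac=[5.7200]  S=[26.9019]  K=[0.1722]  nu=[-10.5796]  x^+=[1.0379]  P^+=[0.0120]
step 2: x^-=[1.0379]  P^-=[0.2720]  H_jac=[2.0758]  S=[1.5723]  K=[0.3592]  nu=[-0.7973]  x^+=[0.7516]  P^+=[0.0692]
step 3: x^-=[0.7516]  P^-=[0.3292]  H_jac=[1.5031]  S=[1.1438]  K=[0.4326]  nu=[-0.5348]  x^+=[0.5202]  P^+=[0.1151]

H_jac[0,0] = 1.5031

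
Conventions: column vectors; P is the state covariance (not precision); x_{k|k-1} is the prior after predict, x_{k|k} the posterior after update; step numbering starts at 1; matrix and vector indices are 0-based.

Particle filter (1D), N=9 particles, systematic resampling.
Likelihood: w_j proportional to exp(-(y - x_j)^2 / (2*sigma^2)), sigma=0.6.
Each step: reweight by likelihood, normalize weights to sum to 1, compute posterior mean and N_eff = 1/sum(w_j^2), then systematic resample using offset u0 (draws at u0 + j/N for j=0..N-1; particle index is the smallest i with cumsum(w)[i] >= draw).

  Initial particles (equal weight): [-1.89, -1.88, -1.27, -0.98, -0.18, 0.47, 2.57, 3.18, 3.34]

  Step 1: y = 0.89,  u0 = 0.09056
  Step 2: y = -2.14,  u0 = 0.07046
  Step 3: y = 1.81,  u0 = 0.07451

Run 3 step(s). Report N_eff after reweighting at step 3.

N_eff = 1.9109

step 1: w=[0.0000, 0.0000, 0.0015, 0.0076, 0.2005, 0.7698, 0.0195, 0.0007, 0.0002]  mean=0.3693  Neff=1.5790  idx=[4, 4, 5, 5, 5, 5, 5, 5, 5]
step 2: w=[0.4732, 0.4732, 0.0076, 0.0076, 0.0076, 0.0076, 0.0076, 0.0076, 0.0076]  mean=-0.1452  Neff=2.2305  idx=[0, 0, 0, 0, 1, 1, 1, 1, 3]
step 3: w=[0.0354, 0.0354, 0.0354, 0.0354, 0.0354, 0.0354, 0.0354, 0.0354, 0.7164]  mean=0.2857  Neff=1.9109  idx=[2, 5, 8, 8, 8, 8, 8, 8, 8]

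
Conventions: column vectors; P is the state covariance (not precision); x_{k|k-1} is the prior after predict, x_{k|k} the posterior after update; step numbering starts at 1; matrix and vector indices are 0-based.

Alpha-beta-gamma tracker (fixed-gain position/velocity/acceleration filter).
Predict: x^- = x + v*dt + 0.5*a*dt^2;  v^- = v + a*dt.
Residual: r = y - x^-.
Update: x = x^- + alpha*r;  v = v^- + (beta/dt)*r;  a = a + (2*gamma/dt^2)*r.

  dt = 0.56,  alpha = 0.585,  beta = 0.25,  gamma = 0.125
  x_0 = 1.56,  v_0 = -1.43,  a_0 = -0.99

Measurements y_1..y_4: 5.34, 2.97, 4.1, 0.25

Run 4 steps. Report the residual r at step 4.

resid = -5.5469

step 1: x_pred=0.6040  r=4.7360  x^+=3.3745  v^+=0.1299  a^+=2.7855
step 2: x_pred=3.8841  r=-0.9141  x^+=3.3493  v^+=1.2817  a^+=2.0569
step 3: x_pred=4.3896  r=-0.2896  x^+=4.2202  v^+=2.3043  a^+=1.8260
step 4: x_pred=5.7969  r=-5.5469  x^+=2.5520  v^+=0.8505  a^+=-2.5960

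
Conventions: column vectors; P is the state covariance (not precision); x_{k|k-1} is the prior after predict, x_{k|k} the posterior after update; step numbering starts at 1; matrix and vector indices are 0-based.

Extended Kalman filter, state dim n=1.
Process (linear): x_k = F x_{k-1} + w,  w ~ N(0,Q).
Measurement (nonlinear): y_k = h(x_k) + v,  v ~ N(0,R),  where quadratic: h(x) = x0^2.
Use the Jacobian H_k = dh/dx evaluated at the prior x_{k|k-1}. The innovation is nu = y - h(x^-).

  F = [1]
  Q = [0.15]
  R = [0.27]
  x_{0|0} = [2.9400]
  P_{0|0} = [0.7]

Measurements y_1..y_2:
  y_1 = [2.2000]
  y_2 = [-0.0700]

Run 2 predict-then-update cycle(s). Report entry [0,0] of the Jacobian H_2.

step 1: x^-=[2.9400]  P^-=[0.8500]  H_jac=[5.8800]  S=[29.6582]  K=[0.1685]  nu=[-6.4436]  x^+=[1.8541]  P^+=[0.0077]
step 2: x^-=[1.8541]  P^-=[0.1577]  H_jac=[3.7083]  S=[2.4391]  K=[0.2398]  nu=[-3.5078]  x^+=[1.0129]  P^+=[0.0175]

H_jac[0,0] = 3.7083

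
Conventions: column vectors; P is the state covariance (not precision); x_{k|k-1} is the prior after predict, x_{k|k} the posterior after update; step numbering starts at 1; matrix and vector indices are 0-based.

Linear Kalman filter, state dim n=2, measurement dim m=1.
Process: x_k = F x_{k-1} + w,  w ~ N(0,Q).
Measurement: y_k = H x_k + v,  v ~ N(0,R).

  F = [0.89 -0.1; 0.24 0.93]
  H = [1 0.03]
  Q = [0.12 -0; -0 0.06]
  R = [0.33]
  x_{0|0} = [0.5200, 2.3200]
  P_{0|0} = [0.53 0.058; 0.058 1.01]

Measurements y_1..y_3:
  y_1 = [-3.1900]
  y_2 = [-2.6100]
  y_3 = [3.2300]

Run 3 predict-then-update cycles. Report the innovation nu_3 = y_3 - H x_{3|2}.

step 1: x^-=[0.2308, 2.2824]  P^-=[0.5396 0.0659; 0.0659 0.9900]  S=[0.8744]  K=[0.6193; 0.1093]  nu=[-3.4893]  x^+=[-1.9302, 1.9010]  P^+=[0.2042 0.0067; 0.0067 0.9795]
step 2: x^-=[-1.9080, 1.3046]  P^-=[0.2903 -0.0421; -0.0421 0.9219]  S=[0.6186]  K=[0.4673; -0.0234]  nu=[-0.7411]  x^+=[-2.2543, 1.3219]  P^+=[0.1553 -0.0354; -0.0354 0.9216]
step 3: x^-=[-2.1385, 0.6884]  P^-=[0.2585 -0.0810; -0.0810 0.8502]  S=[0.5844]  K=[0.4382; -0.0949]  nu=[5.3479]  x^+=[0.2047, 0.1809]  P^+=[0.1463 -0.0567; -0.0567 0.8450]

innov = [5.3479]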